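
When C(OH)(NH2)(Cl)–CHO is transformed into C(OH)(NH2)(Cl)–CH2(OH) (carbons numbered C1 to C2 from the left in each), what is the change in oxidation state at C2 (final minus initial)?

Before: C2 has 1 bond to C, 1 bond to H, 2 bonds to O → oxidation state +1.
After: C2 has 1 bond to C, 2 bonds to H, 1 bond to O → oxidation state -1.
Δ = -1 − (+1) = -2, so this is a reduction at C2.

-2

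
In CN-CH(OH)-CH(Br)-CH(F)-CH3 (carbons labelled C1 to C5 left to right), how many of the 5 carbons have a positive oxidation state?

1

Tallying each carbon's bonds:
C1: 1C, 3N → 0 + 3 = +3
C2: 2C, 1H, 1O → 0 − 1 + 1 = 0
C3: 2C, 1H, 1Br → 0 − 1 + 1 = 0
C4: 2C, 1H, 1F → 0 − 1 + 1 = 0
C5: 1C, 3H → 0 − 3 = -3
1 carbon (C1) meets the condition.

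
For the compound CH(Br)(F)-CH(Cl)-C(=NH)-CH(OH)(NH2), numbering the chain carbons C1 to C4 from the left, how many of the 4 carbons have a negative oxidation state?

0

Each bond to a more electronegative atom (O, N, halogen) counts +1, each bond to a less electronegative atom (H, metal, B, Si) counts −1, and each C–C bond counts 0. Tallying each carbon:
C1: 1C, 1H, 1F, 1Br → 0 − 1 + 1 + 1 = +1
C2: 2C, 1H, 1Cl → 0 − 1 + 1 = 0
C3: 2C, 2N → 0 + 2 = +2
C4: 1C, 1H, 1O, 1N → 0 − 1 + 1 + 1 = +1
0 carbons meet the condition.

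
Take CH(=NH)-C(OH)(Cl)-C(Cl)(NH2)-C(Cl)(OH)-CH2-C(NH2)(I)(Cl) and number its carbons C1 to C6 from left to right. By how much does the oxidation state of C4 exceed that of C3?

C4: 2C, 1O, 1Cl → 0 + 1 + 1 = +2
C3: 2C, 1N, 1Cl → 0 + 1 + 1 = +2
Difference: +2 − (+2) = 0.

0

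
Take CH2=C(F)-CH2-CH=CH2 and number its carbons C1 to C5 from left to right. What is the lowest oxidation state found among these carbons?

-2

Tallying each carbon's bonds:
C1: 2C, 2H → 0 − 2 = -2
C2: 3C, 1F → 0 + 1 = +1
C3: 2C, 2H → 0 − 2 = -2
C4: 3C, 1H → 0 − 1 = -1
C5: 2C, 2H → 0 − 2 = -2
The lowest value is -2.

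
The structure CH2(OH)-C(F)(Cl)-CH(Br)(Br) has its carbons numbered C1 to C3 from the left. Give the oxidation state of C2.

Count +1 for every bond to an atom more electronegative than carbon and −1 for every bond to one less electronegative; C–C bonds are 0.
C2 has one bond to C (0), one bond to C (0), one bond to F (+1), one bond to Cl (+1).
Oxidation state = 0 + 0 + 1 + 1 = +2.

+2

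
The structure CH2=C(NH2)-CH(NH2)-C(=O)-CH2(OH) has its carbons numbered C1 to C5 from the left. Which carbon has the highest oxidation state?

C4

Tallying each carbon's bonds:
C1: 2C, 2H → 0 − 2 = -2
C2: 3C, 1N → 0 + 1 = +1
C3: 2C, 1H, 1N → 0 − 1 + 1 = 0
C4: 2C, 2O → 0 + 2 = +2
C5: 1C, 2H, 1O → 0 − 2 + 1 = -1
The most oxidised carbon is C4 at +2.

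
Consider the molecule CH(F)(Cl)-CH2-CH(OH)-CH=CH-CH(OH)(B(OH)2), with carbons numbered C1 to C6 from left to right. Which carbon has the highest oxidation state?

Assign +1 per bond to O/N/halogen, −1 per bond to H or an electropositive element, and 0 per bond to carbon. Tallying each carbon:
C1: 1C, 1H, 1F, 1Cl → 0 − 1 + 1 + 1 = +1
C2: 2C, 2H → 0 − 2 = -2
C3: 2C, 1H, 1O → 0 − 1 + 1 = 0
C4: 3C, 1H → 0 − 1 = -1
C5: 3C, 1H → 0 − 1 = -1
C6: 1C, 1H, 1O, 1B → 0 − 1 + 1 − 1 = -1
The most oxidised carbon is C1 at +1.

C1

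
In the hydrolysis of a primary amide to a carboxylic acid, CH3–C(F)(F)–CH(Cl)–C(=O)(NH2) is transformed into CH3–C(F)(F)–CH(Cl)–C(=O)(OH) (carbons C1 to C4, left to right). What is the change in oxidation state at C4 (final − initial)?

Before: C4 has 1 bond to C, 2 bonds to O, 1 bond to N → oxidation state +3.
After: C4 has 1 bond to C, 3 bonds to O → oxidation state +3.
Δ = +3 − (+3) = 0, so no net redox change at C4.

0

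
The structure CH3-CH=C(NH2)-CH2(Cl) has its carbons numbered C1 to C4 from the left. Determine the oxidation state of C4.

C4 has one bond to C (0), one bond to H (-1), one bond to H (-1), one bond to Cl (+1).
Oxidation state = 0 − 1 − 1 + 1 = -1.

-1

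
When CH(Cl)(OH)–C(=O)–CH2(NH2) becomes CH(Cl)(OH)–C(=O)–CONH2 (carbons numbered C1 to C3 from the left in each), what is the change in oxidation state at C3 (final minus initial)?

+4

Before: C3 has 1 bond to C, 2 bonds to H, 1 bond to N → oxidation state -1.
After: C3 has 1 bond to C, 2 bonds to O, 1 bond to N → oxidation state +3.
Δ = +3 − (-1) = +4, so this is an oxidation at C3.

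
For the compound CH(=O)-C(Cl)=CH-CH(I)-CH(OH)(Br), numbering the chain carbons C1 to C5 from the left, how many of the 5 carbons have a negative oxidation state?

1

Bonds to more-electronegative neighbours contribute +1 each, bonds to H or metals contribute −1 each, and C–C bonds contribute 0. Tallying each carbon:
C1: 1C, 1H, 2O → 0 − 1 + 2 = +1
C2: 3C, 1Cl → 0 + 1 = +1
C3: 3C, 1H → 0 − 1 = -1
C4: 2C, 1H, 1I → 0 − 1 + 1 = 0
C5: 1C, 1H, 1O, 1Br → 0 − 1 + 1 + 1 = +1
1 carbon (C3) meets the condition.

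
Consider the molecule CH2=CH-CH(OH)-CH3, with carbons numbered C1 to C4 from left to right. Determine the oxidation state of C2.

-1

C2 has a double bond to C (2×0 = 0), one bond to C (0), one bond to H (-1).
Oxidation state = 0 + 0 − 1 = -1.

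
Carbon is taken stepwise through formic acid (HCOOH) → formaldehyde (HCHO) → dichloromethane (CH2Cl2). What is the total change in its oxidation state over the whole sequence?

Carbon oxidation states along the series — formic acid: +2, formaldehyde: 0, dichloromethane: 0.
Net change = 0 − (+2) = -2.

-2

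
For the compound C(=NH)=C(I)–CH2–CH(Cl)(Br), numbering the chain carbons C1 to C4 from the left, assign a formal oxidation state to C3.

Bonds to more-electronegative neighbours contribute +1 each, bonds to H or metals contribute −1 each, and C–C bonds contribute 0.
C3 has one bond to C (0), one bond to C (0), one bond to H (-1), one bond to H (-1).
Oxidation state = 0 + 0 − 1 − 1 = -2.

-2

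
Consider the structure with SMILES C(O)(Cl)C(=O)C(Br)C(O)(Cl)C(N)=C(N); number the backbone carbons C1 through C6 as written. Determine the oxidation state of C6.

Assign +1 per bond to O/N/halogen, −1 per bond to H or an electropositive element, and 0 per bond to carbon.
C6 has a double bond to C (2×0 = 0), one bond to N (+1), one bond to H (-1).
Oxidation state = 0 + 1 − 1 = 0.

0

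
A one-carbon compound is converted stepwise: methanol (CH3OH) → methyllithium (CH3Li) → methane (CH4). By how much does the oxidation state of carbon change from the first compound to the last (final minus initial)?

Carbon oxidation states along the series — methanol: -2, methyllithium: -4, methane: -4.
Net change = -4 − (-2) = -2.

-2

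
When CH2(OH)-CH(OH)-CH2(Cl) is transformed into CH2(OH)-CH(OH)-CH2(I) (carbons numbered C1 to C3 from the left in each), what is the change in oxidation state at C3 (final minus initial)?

0

Before: C3 has 1 bond to C, 2 bonds to H, 1 bond to Cl → oxidation state -1.
After: C3 has 1 bond to C, 2 bonds to H, 1 bond to I → oxidation state -1.
Δ = -1 − (-1) = 0, so no net redox change at C3.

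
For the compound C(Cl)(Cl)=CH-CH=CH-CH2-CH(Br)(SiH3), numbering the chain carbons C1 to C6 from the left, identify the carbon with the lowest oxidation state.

C5

Tallying each carbon's bonds:
C1: 2C, 2Cl → 0 + 2 = +2
C2: 3C, 1H → 0 − 1 = -1
C3: 3C, 1H → 0 − 1 = -1
C4: 3C, 1H → 0 − 1 = -1
C5: 2C, 2H → 0 − 2 = -2
C6: 1C, 1H, 1Br, 1Si → 0 − 1 + 1 − 1 = -1
The most reduced carbon is C5 at -2.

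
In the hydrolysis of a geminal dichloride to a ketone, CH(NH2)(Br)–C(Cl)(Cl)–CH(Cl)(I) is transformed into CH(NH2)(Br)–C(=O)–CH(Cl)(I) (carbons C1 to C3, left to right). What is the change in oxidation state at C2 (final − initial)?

Before: C2 has 2 bonds to C, 2 bonds to Cl → oxidation state +2.
After: C2 has 2 bonds to C, 2 bonds to O → oxidation state +2.
Δ = +2 − (+2) = 0, so no net redox change at C2.

0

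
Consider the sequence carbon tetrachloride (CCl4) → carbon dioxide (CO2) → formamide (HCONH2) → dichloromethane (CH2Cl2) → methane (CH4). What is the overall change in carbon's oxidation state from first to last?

Carbon oxidation states along the series — carbon tetrachloride: +4, carbon dioxide: +4, formamide: +2, dichloromethane: 0, methane: -4.
Net change = -4 − (+4) = -8.

-8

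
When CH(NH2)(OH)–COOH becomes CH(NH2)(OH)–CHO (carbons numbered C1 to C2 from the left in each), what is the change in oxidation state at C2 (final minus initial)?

Before: C2 has 1 bond to C, 3 bonds to O → oxidation state +3.
After: C2 has 1 bond to C, 1 bond to H, 2 bonds to O → oxidation state +1.
Δ = +1 − (+3) = -2, so this is a reduction at C2.

-2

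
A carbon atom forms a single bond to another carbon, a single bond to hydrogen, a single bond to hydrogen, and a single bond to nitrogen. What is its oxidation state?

-1

Each bond to a more electronegative atom (O, N, halogen) counts +1, each bond to a less electronegative atom (H, metal, B, Si) counts −1, and each C–C bond counts 0.
The carbon has one bond to C (0), one bond to H (-1), one bond to N (+1), one bond to H (-1).
Oxidation state = 0 − 1 + 1 − 1 = -1.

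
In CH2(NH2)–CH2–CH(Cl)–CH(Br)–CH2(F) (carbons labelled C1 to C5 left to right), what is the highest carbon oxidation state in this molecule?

Bonds to more-electronegative neighbours contribute +1 each, bonds to H or metals contribute −1 each, and C–C bonds contribute 0. Tallying each carbon:
C1: 1C, 2H, 1N → 0 − 2 + 1 = -1
C2: 2C, 2H → 0 − 2 = -2
C3: 2C, 1H, 1Cl → 0 − 1 + 1 = 0
C4: 2C, 1H, 1Br → 0 − 1 + 1 = 0
C5: 1C, 2H, 1F → 0 − 2 + 1 = -1
The highest value is 0.

0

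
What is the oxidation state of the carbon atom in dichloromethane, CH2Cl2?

0

Assign +1 per bond to O/N/halogen, −1 per bond to H or an electropositive element, and 0 per bond to carbon.
The carbon has one bond to H (-1), one bond to H (-1), one bond to Cl (+1), one bond to Cl (+1).
Oxidation state = -1 − 1 + 1 + 1 = 0.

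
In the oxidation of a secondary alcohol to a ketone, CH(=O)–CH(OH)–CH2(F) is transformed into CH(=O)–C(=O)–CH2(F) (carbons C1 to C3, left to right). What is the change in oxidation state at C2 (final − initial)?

Before: C2 has 2 bonds to C, 1 bond to H, 1 bond to O → oxidation state 0.
After: C2 has 2 bonds to C, 2 bonds to O → oxidation state +2.
Δ = +2 − (0) = +2, so this is an oxidation at C2.

+2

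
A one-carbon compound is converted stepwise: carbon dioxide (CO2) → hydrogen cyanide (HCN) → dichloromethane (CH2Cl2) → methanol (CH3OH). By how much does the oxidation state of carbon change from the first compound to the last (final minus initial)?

-6

Carbon oxidation states along the series — carbon dioxide: +4, hydrogen cyanide: +2, dichloromethane: 0, methanol: -2.
Net change = -2 − (+4) = -6.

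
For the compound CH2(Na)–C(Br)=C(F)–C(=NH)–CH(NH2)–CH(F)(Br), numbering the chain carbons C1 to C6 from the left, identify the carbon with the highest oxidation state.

C4

Tallying each carbon's bonds:
C1: 1C, 2H, 1Na → 0 − 2 − 1 = -3
C2: 3C, 1Br → 0 + 1 = +1
C3: 3C, 1F → 0 + 1 = +1
C4: 2C, 2N → 0 + 2 = +2
C5: 2C, 1H, 1N → 0 − 1 + 1 = 0
C6: 1C, 1H, 1F, 1Br → 0 − 1 + 1 + 1 = +1
The most oxidised carbon is C4 at +2.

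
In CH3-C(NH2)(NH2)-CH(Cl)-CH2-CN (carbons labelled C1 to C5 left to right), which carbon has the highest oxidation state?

C5

Tallying each carbon's bonds:
C1: 1C, 3H → 0 − 3 = -3
C2: 2C, 2N → 0 + 2 = +2
C3: 2C, 1H, 1Cl → 0 − 1 + 1 = 0
C4: 2C, 2H → 0 − 2 = -2
C5: 1C, 3N → 0 + 3 = +3
The most oxidised carbon is C5 at +3.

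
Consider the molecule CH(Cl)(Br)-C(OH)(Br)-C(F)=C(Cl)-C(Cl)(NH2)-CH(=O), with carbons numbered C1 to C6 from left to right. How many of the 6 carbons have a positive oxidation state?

6

Tallying each carbon's bonds:
C1: 1C, 1H, 1Cl, 1Br → 0 − 1 + 1 + 1 = +1
C2: 2C, 1O, 1Br → 0 + 1 + 1 = +2
C3: 3C, 1F → 0 + 1 = +1
C4: 3C, 1Cl → 0 + 1 = +1
C5: 2C, 1N, 1Cl → 0 + 1 + 1 = +2
C6: 1C, 1H, 2O → 0 − 1 + 2 = +1
6 carbons (C1, C2, C3, C4, C5, C6) meet the condition.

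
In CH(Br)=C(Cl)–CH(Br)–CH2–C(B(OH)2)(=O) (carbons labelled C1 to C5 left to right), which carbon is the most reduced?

Bonds to more-electronegative neighbours contribute +1 each, bonds to H or metals contribute −1 each, and C–C bonds contribute 0. Tallying each carbon:
C1: 2C, 1H, 1Br → 0 − 1 + 1 = 0
C2: 3C, 1Cl → 0 + 1 = +1
C3: 2C, 1H, 1Br → 0 − 1 + 1 = 0
C4: 2C, 2H → 0 − 2 = -2
C5: 1C, 2O, 1B → 0 + 2 − 1 = +1
The most reduced carbon is C4 at -2.

C4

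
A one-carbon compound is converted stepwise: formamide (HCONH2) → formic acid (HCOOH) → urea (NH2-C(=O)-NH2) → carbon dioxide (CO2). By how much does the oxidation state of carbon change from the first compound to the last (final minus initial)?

Carbon oxidation states along the series — formamide: +2, formic acid: +2, urea: +4, carbon dioxide: +4.
Net change = +4 − (+2) = +2.

+2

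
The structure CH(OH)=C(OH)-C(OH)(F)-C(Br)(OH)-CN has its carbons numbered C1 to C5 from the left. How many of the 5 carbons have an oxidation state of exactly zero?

Assign +1 per bond to O/N/halogen, −1 per bond to H or an electropositive element, and 0 per bond to carbon. Tallying each carbon:
C1: 2C, 1H, 1O → 0 − 1 + 1 = 0
C2: 3C, 1O → 0 + 1 = +1
C3: 2C, 1O, 1F → 0 + 1 + 1 = +2
C4: 2C, 1O, 1Br → 0 + 1 + 1 = +2
C5: 1C, 3N → 0 + 3 = +3
1 carbon (C1) meets the condition.

1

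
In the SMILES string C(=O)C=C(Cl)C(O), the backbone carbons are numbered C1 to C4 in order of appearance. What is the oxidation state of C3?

Each bond to a more electronegative atom (O, N, halogen) counts +1, each bond to a less electronegative atom (H, metal, B, Si) counts −1, and each C–C bond counts 0.
C3 has a double bond to C (2×0 = 0), one bond to C (0), one bond to Cl (+1).
Oxidation state = 0 + 0 + 1 = +1.

+1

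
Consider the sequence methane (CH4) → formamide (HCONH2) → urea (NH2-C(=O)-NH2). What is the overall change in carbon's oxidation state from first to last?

Carbon oxidation states along the series — methane: -4, formamide: +2, urea: +4.
Net change = +4 − (-4) = +8.

+8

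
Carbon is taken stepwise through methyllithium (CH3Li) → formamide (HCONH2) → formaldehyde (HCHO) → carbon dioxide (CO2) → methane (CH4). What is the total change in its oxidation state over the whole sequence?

Carbon oxidation states along the series — methyllithium: -4, formamide: +2, formaldehyde: 0, carbon dioxide: +4, methane: -4.
Net change = -4 − (-4) = 0.

0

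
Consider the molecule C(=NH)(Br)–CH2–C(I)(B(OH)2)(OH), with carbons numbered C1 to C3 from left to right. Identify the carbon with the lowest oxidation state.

C2

Tallying each carbon's bonds:
C1: 1C, 2N, 1Br → 0 + 2 + 1 = +3
C2: 2C, 2H → 0 − 2 = -2
C3: 1C, 1O, 1I, 1B → 0 + 1 + 1 − 1 = +1
The most reduced carbon is C2 at -2.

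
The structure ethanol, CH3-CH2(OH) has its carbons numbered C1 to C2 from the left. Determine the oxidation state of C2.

C2 has one bond to H (-1), one bond to H (-1), one bond to O (+1), one bond to C (0).
Oxidation state = -1 − 1 + 1 + 0 = -1.

-1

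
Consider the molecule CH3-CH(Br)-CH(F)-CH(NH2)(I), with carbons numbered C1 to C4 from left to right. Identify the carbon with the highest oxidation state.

C4

Tallying each carbon's bonds:
C1: 1C, 3H → 0 − 3 = -3
C2: 2C, 1H, 1Br → 0 − 1 + 1 = 0
C3: 2C, 1H, 1F → 0 − 1 + 1 = 0
C4: 1C, 1H, 1N, 1I → 0 − 1 + 1 + 1 = +1
The most oxidised carbon is C4 at +1.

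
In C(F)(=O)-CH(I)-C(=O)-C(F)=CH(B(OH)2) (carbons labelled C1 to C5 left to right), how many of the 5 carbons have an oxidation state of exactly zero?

1

Assign +1 per bond to O/N/halogen, −1 per bond to H or an electropositive element, and 0 per bond to carbon. Tallying each carbon:
C1: 1C, 2O, 1F → 0 + 2 + 1 = +3
C2: 2C, 1H, 1I → 0 − 1 + 1 = 0
C3: 2C, 2O → 0 + 2 = +2
C4: 3C, 1F → 0 + 1 = +1
C5: 2C, 1H, 1B → 0 − 1 − 1 = -2
1 carbon (C2) meets the condition.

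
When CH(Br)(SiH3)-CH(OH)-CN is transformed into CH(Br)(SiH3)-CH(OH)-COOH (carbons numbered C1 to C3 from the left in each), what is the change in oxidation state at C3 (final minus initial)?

Before: C3 has 1 bond to C, 3 bonds to N → oxidation state +3.
After: C3 has 1 bond to C, 3 bonds to O → oxidation state +3.
Δ = +3 − (+3) = 0, so no net redox change at C3.

0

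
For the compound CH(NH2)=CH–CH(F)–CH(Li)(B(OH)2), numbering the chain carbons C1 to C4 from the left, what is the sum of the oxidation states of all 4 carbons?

-4

Assign +1 per bond to O/N/halogen, −1 per bond to H or an electropositive element, and 0 per bond to carbon. Tallying each carbon:
C1: 2C, 1H, 1N → 0 − 1 + 1 = 0
C2: 3C, 1H → 0 − 1 = -1
C3: 2C, 1H, 1F → 0 − 1 + 1 = 0
C4: 1C, 1H, 1Li, 1B → 0 − 1 − 1 − 1 = -3
Sum = 0 − 1 + 0 − 3 = -4.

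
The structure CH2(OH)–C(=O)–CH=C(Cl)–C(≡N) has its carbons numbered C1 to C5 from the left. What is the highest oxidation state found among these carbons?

+3

Count +1 for every bond to an atom more electronegative than carbon and −1 for every bond to one less electronegative; C–C bonds are 0. Tallying each carbon:
C1: 1C, 2H, 1O → 0 − 2 + 1 = -1
C2: 2C, 2O → 0 + 2 = +2
C3: 3C, 1H → 0 − 1 = -1
C4: 3C, 1Cl → 0 + 1 = +1
C5: 1C, 3N → 0 + 3 = +3
The highest value is +3.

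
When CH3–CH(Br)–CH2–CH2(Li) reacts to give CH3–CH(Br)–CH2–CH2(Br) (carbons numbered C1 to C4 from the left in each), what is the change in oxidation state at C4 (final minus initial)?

Before: C4 has 1 bond to C, 2 bonds to H, 1 bond to Li → oxidation state -3.
After: C4 has 1 bond to C, 2 bonds to H, 1 bond to Br → oxidation state -1.
Δ = -1 − (-3) = +2, so this is an oxidation at C4.

+2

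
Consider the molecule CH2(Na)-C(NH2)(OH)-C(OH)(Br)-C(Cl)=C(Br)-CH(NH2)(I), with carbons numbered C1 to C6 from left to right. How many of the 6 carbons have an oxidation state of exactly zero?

0

Bonds to more-electronegative neighbours contribute +1 each, bonds to H or metals contribute −1 each, and C–C bonds contribute 0. Tallying each carbon:
C1: 1C, 2H, 1Na → 0 − 2 − 1 = -3
C2: 2C, 1O, 1N → 0 + 1 + 1 = +2
C3: 2C, 1O, 1Br → 0 + 1 + 1 = +2
C4: 3C, 1Cl → 0 + 1 = +1
C5: 3C, 1Br → 0 + 1 = +1
C6: 1C, 1H, 1N, 1I → 0 − 1 + 1 + 1 = +1
0 carbons meet the condition.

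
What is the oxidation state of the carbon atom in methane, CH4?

-4

The carbon has one bond to H (-1), one bond to H (-1), one bond to H (-1), one bond to H (-1).
Oxidation state = -1 − 1 − 1 − 1 = -4.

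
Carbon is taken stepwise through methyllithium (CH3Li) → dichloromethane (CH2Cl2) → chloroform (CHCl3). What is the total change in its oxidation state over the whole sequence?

Carbon oxidation states along the series — methyllithium: -4, dichloromethane: 0, chloroform: +2.
Net change = +2 − (-4) = +6.

+6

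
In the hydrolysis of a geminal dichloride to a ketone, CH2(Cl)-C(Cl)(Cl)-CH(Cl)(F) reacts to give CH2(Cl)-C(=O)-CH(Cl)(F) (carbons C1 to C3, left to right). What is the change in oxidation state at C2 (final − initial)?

Before: C2 has 2 bonds to C, 2 bonds to Cl → oxidation state +2.
After: C2 has 2 bonds to C, 2 bonds to O → oxidation state +2.
Δ = +2 − (+2) = 0, so no net redox change at C2.

0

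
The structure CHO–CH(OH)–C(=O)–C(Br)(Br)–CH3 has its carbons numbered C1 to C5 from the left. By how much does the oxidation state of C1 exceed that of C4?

-1

C1: 1C, 1H, 2O → 0 − 1 + 2 = +1
C4: 2C, 2Br → 0 + 2 = +2
Difference: +1 − (+2) = -1.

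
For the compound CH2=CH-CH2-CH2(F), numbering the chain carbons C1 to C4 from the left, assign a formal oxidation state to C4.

Assign +1 per bond to O/N/halogen, −1 per bond to H or an electropositive element, and 0 per bond to carbon.
C4 has one bond to C (0), one bond to H (-1), one bond to H (-1), one bond to F (+1).
Oxidation state = 0 − 1 − 1 + 1 = -1.

-1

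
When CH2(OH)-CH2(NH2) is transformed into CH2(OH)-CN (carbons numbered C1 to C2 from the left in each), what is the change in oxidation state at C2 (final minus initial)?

Before: C2 has 1 bond to C, 2 bonds to H, 1 bond to N → oxidation state -1.
After: C2 has 1 bond to C, 3 bonds to N → oxidation state +3.
Δ = +3 − (-1) = +4, so this is an oxidation at C2.

+4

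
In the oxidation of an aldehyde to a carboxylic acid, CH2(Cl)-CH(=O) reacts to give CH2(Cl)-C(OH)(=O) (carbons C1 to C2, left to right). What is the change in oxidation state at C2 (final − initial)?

Before: C2 has 1 bond to C, 1 bond to H, 2 bonds to O → oxidation state +1.
After: C2 has 1 bond to C, 3 bonds to O → oxidation state +3.
Δ = +3 − (+1) = +2, so this is an oxidation at C2.

+2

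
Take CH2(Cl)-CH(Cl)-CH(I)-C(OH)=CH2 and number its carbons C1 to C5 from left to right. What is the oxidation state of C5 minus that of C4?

-3

C5: 2C, 2H → 0 − 2 = -2
C4: 3C, 1O → 0 + 1 = +1
Difference: -2 − (+1) = -3.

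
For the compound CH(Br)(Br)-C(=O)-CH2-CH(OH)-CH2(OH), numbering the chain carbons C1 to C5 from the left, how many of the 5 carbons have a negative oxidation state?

2

Tallying each carbon's bonds:
C1: 1C, 1H, 2Br → 0 − 1 + 2 = +1
C2: 2C, 2O → 0 + 2 = +2
C3: 2C, 2H → 0 − 2 = -2
C4: 2C, 1H, 1O → 0 − 1 + 1 = 0
C5: 1C, 2H, 1O → 0 − 2 + 1 = -1
2 carbons (C3, C5) meet the condition.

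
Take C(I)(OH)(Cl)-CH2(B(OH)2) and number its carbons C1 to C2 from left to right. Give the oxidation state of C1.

+3

C1 has one bond to C (0), one bond to I (+1), one bond to O (+1), one bond to Cl (+1).
Oxidation state = 0 + 1 + 1 + 1 = +3.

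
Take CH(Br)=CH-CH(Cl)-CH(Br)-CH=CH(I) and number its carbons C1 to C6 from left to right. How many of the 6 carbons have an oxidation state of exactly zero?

Tallying each carbon's bonds:
C1: 2C, 1H, 1Br → 0 − 1 + 1 = 0
C2: 3C, 1H → 0 − 1 = -1
C3: 2C, 1H, 1Cl → 0 − 1 + 1 = 0
C4: 2C, 1H, 1Br → 0 − 1 + 1 = 0
C5: 3C, 1H → 0 − 1 = -1
C6: 2C, 1H, 1I → 0 − 1 + 1 = 0
4 carbons (C1, C3, C4, C6) meet the condition.

4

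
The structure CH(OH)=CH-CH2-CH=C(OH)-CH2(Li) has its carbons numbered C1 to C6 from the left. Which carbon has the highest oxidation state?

Count +1 for every bond to an atom more electronegative than carbon and −1 for every bond to one less electronegative; C–C bonds are 0. Tallying each carbon:
C1: 2C, 1H, 1O → 0 − 1 + 1 = 0
C2: 3C, 1H → 0 − 1 = -1
C3: 2C, 2H → 0 − 2 = -2
C4: 3C, 1H → 0 − 1 = -1
C5: 3C, 1O → 0 + 1 = +1
C6: 1C, 2H, 1Li → 0 − 2 − 1 = -3
The most oxidised carbon is C5 at +1.

C5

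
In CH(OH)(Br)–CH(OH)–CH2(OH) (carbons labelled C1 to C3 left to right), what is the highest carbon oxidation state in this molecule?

Tallying each carbon's bonds:
C1: 1C, 1H, 1O, 1Br → 0 − 1 + 1 + 1 = +1
C2: 2C, 1H, 1O → 0 − 1 + 1 = 0
C3: 1C, 2H, 1O → 0 − 2 + 1 = -1
The highest value is +1.

+1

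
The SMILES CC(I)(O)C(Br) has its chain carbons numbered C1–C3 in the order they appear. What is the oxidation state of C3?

C3 has one bond to C (0), one bond to H (-1), one bond to H (-1), one bond to Br (+1).
Oxidation state = 0 − 1 − 1 + 1 = -1.

-1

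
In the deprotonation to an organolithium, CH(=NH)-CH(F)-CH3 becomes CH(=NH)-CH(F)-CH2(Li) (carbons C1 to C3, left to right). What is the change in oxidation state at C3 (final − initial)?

0

Before: C3 has 1 bond to C, 3 bonds to H → oxidation state -3.
After: C3 has 1 bond to C, 2 bonds to H, 1 bond to Li → oxidation state -3.
Δ = -3 − (-3) = 0, so no net redox change at C3.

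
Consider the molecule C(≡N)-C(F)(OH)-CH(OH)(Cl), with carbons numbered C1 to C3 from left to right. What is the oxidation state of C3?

+1

C3 has one bond to C (0), one bond to O (+1), one bond to Cl (+1), one bond to H (-1).
Oxidation state = 0 + 1 + 1 − 1 = +1.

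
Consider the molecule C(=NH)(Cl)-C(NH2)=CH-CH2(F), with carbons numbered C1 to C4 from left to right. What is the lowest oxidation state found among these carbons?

-1

Count +1 for every bond to an atom more electronegative than carbon and −1 for every bond to one less electronegative; C–C bonds are 0. Tallying each carbon:
C1: 1C, 2N, 1Cl → 0 + 2 + 1 = +3
C2: 3C, 1N → 0 + 1 = +1
C3: 3C, 1H → 0 − 1 = -1
C4: 1C, 2H, 1F → 0 − 2 + 1 = -1
The lowest value is -1.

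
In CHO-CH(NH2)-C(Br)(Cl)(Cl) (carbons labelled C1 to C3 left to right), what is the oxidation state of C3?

+3

C3 has one bond to C (0), one bond to Br (+1), one bond to Cl (+1), one bond to Cl (+1).
Oxidation state = 0 + 1 + 1 + 1 = +3.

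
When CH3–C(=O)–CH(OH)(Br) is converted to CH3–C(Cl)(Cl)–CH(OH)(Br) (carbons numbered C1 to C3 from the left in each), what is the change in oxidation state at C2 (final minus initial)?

Before: C2 has 2 bonds to C, 2 bonds to O → oxidation state +2.
After: C2 has 2 bonds to C, 2 bonds to Cl → oxidation state +2.
Δ = +2 − (+2) = 0, so no net redox change at C2.

0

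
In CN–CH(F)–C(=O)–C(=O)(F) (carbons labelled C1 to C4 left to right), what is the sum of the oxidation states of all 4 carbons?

Assign +1 per bond to O/N/halogen, −1 per bond to H or an electropositive element, and 0 per bond to carbon. Tallying each carbon:
C1: 1C, 3N → 0 + 3 = +3
C2: 2C, 1H, 1F → 0 − 1 + 1 = 0
C3: 2C, 2O → 0 + 2 = +2
C4: 1C, 2O, 1F → 0 + 2 + 1 = +3
Sum = +3 + 0 + 2 + 3 = +8.

+8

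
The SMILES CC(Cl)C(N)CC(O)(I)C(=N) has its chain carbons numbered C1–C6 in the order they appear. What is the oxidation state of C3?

0

C3 has one bond to C (0), one bond to C (0), one bond to N (+1), one bond to H (-1).
Oxidation state = 0 + 0 + 1 − 1 = 0.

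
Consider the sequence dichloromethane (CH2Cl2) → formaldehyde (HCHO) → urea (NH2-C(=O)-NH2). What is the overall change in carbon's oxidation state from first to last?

Carbon oxidation states along the series — dichloromethane: 0, formaldehyde: 0, urea: +4.
Net change = +4 − (0) = +4.

+4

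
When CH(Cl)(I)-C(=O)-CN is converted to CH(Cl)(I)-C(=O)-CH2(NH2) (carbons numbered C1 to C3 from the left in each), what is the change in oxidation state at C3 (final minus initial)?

-4

Before: C3 has 1 bond to C, 3 bonds to N → oxidation state +3.
After: C3 has 1 bond to C, 2 bonds to H, 1 bond to N → oxidation state -1.
Δ = -1 − (+3) = -4, so this is a reduction at C3.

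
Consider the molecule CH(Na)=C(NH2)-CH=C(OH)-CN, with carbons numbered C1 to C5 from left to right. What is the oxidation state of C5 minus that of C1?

+5

C5: 1C, 3N → 0 + 3 = +3
C1: 2C, 1H, 1Na → 0 − 1 − 1 = -2
Difference: +3 − (-2) = +5.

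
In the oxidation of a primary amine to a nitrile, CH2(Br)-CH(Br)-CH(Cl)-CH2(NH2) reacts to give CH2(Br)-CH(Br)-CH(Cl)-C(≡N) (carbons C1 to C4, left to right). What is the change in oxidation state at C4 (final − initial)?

Before: C4 has 1 bond to C, 2 bonds to H, 1 bond to N → oxidation state -1.
After: C4 has 1 bond to C, 3 bonds to N → oxidation state +3.
Δ = +3 − (-1) = +4, so this is an oxidation at C4.

+4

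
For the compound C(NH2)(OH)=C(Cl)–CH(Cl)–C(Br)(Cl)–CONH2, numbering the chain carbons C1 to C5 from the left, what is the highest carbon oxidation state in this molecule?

Tallying each carbon's bonds:
C1: 2C, 1O, 1N → 0 + 1 + 1 = +2
C2: 3C, 1Cl → 0 + 1 = +1
C3: 2C, 1H, 1Cl → 0 − 1 + 1 = 0
C4: 2C, 1Cl, 1Br → 0 + 1 + 1 = +2
C5: 1C, 2O, 1N → 0 + 2 + 1 = +3
The highest value is +3.

+3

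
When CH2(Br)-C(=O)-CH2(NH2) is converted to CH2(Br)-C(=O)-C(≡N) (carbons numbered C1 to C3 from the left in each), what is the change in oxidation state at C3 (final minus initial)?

+4

Before: C3 has 1 bond to C, 2 bonds to H, 1 bond to N → oxidation state -1.
After: C3 has 1 bond to C, 3 bonds to N → oxidation state +3.
Δ = +3 − (-1) = +4, so this is an oxidation at C3.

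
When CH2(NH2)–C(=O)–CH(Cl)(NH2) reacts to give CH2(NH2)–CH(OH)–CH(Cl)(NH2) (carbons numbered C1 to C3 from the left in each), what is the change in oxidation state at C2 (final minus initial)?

-2

Before: C2 has 2 bonds to C, 2 bonds to O → oxidation state +2.
After: C2 has 2 bonds to C, 1 bond to H, 1 bond to O → oxidation state 0.
Δ = 0 − (+2) = -2, so this is a reduction at C2.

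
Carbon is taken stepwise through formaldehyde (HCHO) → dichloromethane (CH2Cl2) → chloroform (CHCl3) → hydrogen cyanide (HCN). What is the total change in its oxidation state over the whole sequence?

+2

Carbon oxidation states along the series — formaldehyde: 0, dichloromethane: 0, chloroform: +2, hydrogen cyanide: +2.
Net change = +2 − (0) = +2.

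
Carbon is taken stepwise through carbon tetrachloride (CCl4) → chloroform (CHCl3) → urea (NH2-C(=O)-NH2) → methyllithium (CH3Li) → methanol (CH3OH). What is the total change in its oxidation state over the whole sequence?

-6

Carbon oxidation states along the series — carbon tetrachloride: +4, chloroform: +2, urea: +4, methyllithium: -4, methanol: -2.
Net change = -2 − (+4) = -6.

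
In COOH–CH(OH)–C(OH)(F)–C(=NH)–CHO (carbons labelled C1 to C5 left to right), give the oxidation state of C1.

+3

Assign +1 per bond to O/N/halogen, −1 per bond to H or an electropositive element, and 0 per bond to carbon.
C1 has one bond to C (0), a double bond to O (2×+1 = +2), one bond to O (+1).
Oxidation state = 0 + 2 + 1 = +3.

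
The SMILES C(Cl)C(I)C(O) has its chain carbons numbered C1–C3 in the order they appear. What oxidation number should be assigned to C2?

0

Count +1 for every bond to an atom more electronegative than carbon and −1 for every bond to one less electronegative; C–C bonds are 0.
C2 has one bond to C (0), one bond to C (0), one bond to I (+1), one bond to H (-1).
Oxidation state = 0 + 0 + 1 − 1 = 0.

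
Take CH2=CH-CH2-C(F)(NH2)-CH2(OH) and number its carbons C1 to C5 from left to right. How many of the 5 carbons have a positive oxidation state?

1

Bonds to more-electronegative neighbours contribute +1 each, bonds to H or metals contribute −1 each, and C–C bonds contribute 0. Tallying each carbon:
C1: 2C, 2H → 0 − 2 = -2
C2: 3C, 1H → 0 − 1 = -1
C3: 2C, 2H → 0 − 2 = -2
C4: 2C, 1N, 1F → 0 + 1 + 1 = +2
C5: 1C, 2H, 1O → 0 − 2 + 1 = -1
1 carbon (C4) meets the condition.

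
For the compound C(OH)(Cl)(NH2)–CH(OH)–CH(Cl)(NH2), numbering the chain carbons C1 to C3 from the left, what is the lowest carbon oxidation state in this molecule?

0

Assign +1 per bond to O/N/halogen, −1 per bond to H or an electropositive element, and 0 per bond to carbon. Tallying each carbon:
C1: 1C, 1O, 1N, 1Cl → 0 + 1 + 1 + 1 = +3
C2: 2C, 1H, 1O → 0 − 1 + 1 = 0
C3: 1C, 1H, 1N, 1Cl → 0 − 1 + 1 + 1 = +1
The lowest value is 0.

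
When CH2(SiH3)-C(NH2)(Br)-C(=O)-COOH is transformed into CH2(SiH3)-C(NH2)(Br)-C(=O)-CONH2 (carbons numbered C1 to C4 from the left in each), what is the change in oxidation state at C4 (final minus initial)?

Before: C4 has 1 bond to C, 3 bonds to O → oxidation state +3.
After: C4 has 1 bond to C, 2 bonds to O, 1 bond to N → oxidation state +3.
Δ = +3 − (+3) = 0, so no net redox change at C4.

0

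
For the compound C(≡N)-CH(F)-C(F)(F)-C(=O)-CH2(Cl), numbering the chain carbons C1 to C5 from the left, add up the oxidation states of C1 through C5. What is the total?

+6

Bonds to more-electronegative neighbours contribute +1 each, bonds to H or metals contribute −1 each, and C–C bonds contribute 0. Tallying each carbon:
C1: 1C, 3N → 0 + 3 = +3
C2: 2C, 1H, 1F → 0 − 1 + 1 = 0
C3: 2C, 2F → 0 + 2 = +2
C4: 2C, 2O → 0 + 2 = +2
C5: 1C, 2H, 1Cl → 0 − 2 + 1 = -1
Sum = +3 + 0 + 2 + 2 − 1 = +6.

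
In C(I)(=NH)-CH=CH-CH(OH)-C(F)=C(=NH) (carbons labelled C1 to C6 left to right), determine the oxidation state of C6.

C6 has a double bond to C (2×0 = 0), a double bond to N (2×+1 = +2).
Oxidation state = 0 + 2 = +2.

+2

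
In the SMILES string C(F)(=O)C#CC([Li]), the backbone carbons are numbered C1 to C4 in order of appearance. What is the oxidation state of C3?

Each bond to a more electronegative atom (O, N, halogen) counts +1, each bond to a less electronegative atom (H, metal, B, Si) counts −1, and each C–C bond counts 0.
C3 has a triple bond to C (3×0 = 0), one bond to C (0).
Oxidation state = 0 + 0 = 0.

0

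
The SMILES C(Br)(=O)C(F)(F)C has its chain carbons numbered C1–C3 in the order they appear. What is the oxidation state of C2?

+2

Each bond to a more electronegative atom (O, N, halogen) counts +1, each bond to a less electronegative atom (H, metal, B, Si) counts −1, and each C–C bond counts 0.
C2 has one bond to C (0), one bond to C (0), one bond to F (+1), one bond to F (+1).
Oxidation state = 0 + 0 + 1 + 1 = +2.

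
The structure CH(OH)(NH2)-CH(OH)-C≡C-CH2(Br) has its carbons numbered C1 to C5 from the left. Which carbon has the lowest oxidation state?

Tallying each carbon's bonds:
C1: 1C, 1H, 1O, 1N → 0 − 1 + 1 + 1 = +1
C2: 2C, 1H, 1O → 0 − 1 + 1 = 0
C3: 4C → 0 = 0
C4: 4C → 0 = 0
C5: 1C, 2H, 1Br → 0 − 2 + 1 = -1
The most reduced carbon is C5 at -1.

C5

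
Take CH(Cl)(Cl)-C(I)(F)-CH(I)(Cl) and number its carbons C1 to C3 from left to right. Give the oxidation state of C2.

Assign +1 per bond to O/N/halogen, −1 per bond to H or an electropositive element, and 0 per bond to carbon.
C2 has one bond to C (0), one bond to C (0), one bond to I (+1), one bond to F (+1).
Oxidation state = 0 + 0 + 1 + 1 = +2.

+2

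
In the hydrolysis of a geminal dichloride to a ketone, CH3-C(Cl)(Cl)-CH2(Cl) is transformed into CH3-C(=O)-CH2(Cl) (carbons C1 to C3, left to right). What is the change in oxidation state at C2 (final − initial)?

Before: C2 has 2 bonds to C, 2 bonds to Cl → oxidation state +2.
After: C2 has 2 bonds to C, 2 bonds to O → oxidation state +2.
Δ = +2 − (+2) = 0, so no net redox change at C2.

0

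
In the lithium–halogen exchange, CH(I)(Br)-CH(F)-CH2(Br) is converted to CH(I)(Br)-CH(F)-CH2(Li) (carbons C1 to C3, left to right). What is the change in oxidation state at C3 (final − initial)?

-2

Before: C3 has 1 bond to C, 2 bonds to H, 1 bond to Br → oxidation state -1.
After: C3 has 1 bond to C, 2 bonds to H, 1 bond to Li → oxidation state -3.
Δ = -3 − (-1) = -2, so this is a reduction at C3.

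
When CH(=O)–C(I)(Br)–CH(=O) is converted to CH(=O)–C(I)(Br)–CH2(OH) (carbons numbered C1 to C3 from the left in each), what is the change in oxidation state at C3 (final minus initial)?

Before: C3 has 1 bond to C, 1 bond to H, 2 bonds to O → oxidation state +1.
After: C3 has 1 bond to C, 2 bonds to H, 1 bond to O → oxidation state -1.
Δ = -1 − (+1) = -2, so this is a reduction at C3.

-2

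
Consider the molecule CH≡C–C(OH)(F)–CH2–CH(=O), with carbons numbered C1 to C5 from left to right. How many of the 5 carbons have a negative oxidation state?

Each bond to a more electronegative atom (O, N, halogen) counts +1, each bond to a less electronegative atom (H, metal, B, Si) counts −1, and each C–C bond counts 0. Tallying each carbon:
C1: 3C, 1H → 0 − 1 = -1
C2: 4C → 0 = 0
C3: 2C, 1O, 1F → 0 + 1 + 1 = +2
C4: 2C, 2H → 0 − 2 = -2
C5: 1C, 1H, 2O → 0 − 1 + 2 = +1
2 carbons (C1, C4) meet the condition.

2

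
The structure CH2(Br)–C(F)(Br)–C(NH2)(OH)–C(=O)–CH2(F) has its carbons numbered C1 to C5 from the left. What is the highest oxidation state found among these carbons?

+2

Count +1 for every bond to an atom more electronegative than carbon and −1 for every bond to one less electronegative; C–C bonds are 0. Tallying each carbon:
C1: 1C, 2H, 1Br → 0 − 2 + 1 = -1
C2: 2C, 1F, 1Br → 0 + 1 + 1 = +2
C3: 2C, 1O, 1N → 0 + 1 + 1 = +2
C4: 2C, 2O → 0 + 2 = +2
C5: 1C, 2H, 1F → 0 − 2 + 1 = -1
The highest value is +2.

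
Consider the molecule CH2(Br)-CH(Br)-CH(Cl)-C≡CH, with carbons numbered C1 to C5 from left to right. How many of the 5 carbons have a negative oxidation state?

Tallying each carbon's bonds:
C1: 1C, 2H, 1Br → 0 − 2 + 1 = -1
C2: 2C, 1H, 1Br → 0 − 1 + 1 = 0
C3: 2C, 1H, 1Cl → 0 − 1 + 1 = 0
C4: 4C → 0 = 0
C5: 3C, 1H → 0 − 1 = -1
2 carbons (C1, C5) meet the condition.

2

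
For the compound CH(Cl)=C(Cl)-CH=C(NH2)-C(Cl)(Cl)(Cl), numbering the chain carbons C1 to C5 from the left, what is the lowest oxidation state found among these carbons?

Assign +1 per bond to O/N/halogen, −1 per bond to H or an electropositive element, and 0 per bond to carbon. Tallying each carbon:
C1: 2C, 1H, 1Cl → 0 − 1 + 1 = 0
C2: 3C, 1Cl → 0 + 1 = +1
C3: 3C, 1H → 0 − 1 = -1
C4: 3C, 1N → 0 + 1 = +1
C5: 1C, 3Cl → 0 + 3 = +3
The lowest value is -1.

-1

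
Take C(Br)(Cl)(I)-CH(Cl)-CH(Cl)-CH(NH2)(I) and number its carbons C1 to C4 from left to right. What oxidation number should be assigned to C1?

+3

Each bond to a more electronegative atom (O, N, halogen) counts +1, each bond to a less electronegative atom (H, metal, B, Si) counts −1, and each C–C bond counts 0.
C1 has one bond to C (0), one bond to Br (+1), one bond to Cl (+1), one bond to I (+1).
Oxidation state = 0 + 1 + 1 + 1 = +3.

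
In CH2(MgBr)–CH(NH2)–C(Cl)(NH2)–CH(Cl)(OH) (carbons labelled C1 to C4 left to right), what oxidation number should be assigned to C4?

+1

Count +1 for every bond to an atom more electronegative than carbon and −1 for every bond to one less electronegative; C–C bonds are 0.
C4 has one bond to C (0), one bond to H (-1), one bond to Cl (+1), one bond to O (+1).
Oxidation state = 0 − 1 + 1 + 1 = +1.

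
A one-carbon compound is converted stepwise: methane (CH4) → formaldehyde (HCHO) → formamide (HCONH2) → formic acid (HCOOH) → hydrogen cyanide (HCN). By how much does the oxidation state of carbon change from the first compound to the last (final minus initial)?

Carbon oxidation states along the series — methane: -4, formaldehyde: 0, formamide: +2, formic acid: +2, hydrogen cyanide: +2.
Net change = +2 − (-4) = +6.

+6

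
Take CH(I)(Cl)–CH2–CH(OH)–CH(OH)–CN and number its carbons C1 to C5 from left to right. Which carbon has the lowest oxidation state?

Count +1 for every bond to an atom more electronegative than carbon and −1 for every bond to one less electronegative; C–C bonds are 0. Tallying each carbon:
C1: 1C, 1H, 1Cl, 1I → 0 − 1 + 1 + 1 = +1
C2: 2C, 2H → 0 − 2 = -2
C3: 2C, 1H, 1O → 0 − 1 + 1 = 0
C4: 2C, 1H, 1O → 0 − 1 + 1 = 0
C5: 1C, 3N → 0 + 3 = +3
The most reduced carbon is C2 at -2.

C2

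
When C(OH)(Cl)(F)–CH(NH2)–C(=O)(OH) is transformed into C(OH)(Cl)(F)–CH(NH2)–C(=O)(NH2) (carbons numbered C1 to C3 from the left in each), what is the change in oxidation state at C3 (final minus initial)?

Before: C3 has 1 bond to C, 3 bonds to O → oxidation state +3.
After: C3 has 1 bond to C, 2 bonds to O, 1 bond to N → oxidation state +3.
Δ = +3 − (+3) = 0, so no net redox change at C3.

0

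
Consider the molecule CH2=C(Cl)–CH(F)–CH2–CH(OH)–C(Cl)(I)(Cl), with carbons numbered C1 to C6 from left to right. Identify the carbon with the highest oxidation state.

Tallying each carbon's bonds:
C1: 2C, 2H → 0 − 2 = -2
C2: 3C, 1Cl → 0 + 1 = +1
C3: 2C, 1H, 1F → 0 − 1 + 1 = 0
C4: 2C, 2H → 0 − 2 = -2
C5: 2C, 1H, 1O → 0 − 1 + 1 = 0
C6: 1C, 2Cl, 1I → 0 + 2 + 1 = +3
The most oxidised carbon is C6 at +3.

C6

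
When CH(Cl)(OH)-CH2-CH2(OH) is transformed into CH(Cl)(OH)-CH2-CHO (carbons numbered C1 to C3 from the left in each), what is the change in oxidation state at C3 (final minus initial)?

+2

Before: C3 has 1 bond to C, 2 bonds to H, 1 bond to O → oxidation state -1.
After: C3 has 1 bond to C, 1 bond to H, 2 bonds to O → oxidation state +1.
Δ = +1 − (-1) = +2, so this is an oxidation at C3.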